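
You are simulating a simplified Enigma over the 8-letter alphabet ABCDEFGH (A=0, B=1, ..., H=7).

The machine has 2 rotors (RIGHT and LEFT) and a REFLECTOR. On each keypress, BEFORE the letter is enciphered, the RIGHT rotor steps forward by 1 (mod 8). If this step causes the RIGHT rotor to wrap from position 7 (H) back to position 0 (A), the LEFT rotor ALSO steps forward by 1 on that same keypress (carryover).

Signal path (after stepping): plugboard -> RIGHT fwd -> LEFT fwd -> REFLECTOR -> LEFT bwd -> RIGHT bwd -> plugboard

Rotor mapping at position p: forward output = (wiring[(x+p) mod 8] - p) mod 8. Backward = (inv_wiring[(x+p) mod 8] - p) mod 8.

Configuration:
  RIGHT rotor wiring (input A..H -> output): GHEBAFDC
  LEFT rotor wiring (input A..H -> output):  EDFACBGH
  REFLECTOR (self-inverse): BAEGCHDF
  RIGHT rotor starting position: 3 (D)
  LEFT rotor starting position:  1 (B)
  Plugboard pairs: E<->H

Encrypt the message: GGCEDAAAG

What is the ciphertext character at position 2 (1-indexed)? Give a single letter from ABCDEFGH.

Char 1 ('G'): step: R->4, L=1; G->plug->G->R->A->L->C->refl->E->L'->B->R'->B->plug->B
Char 2 ('G'): step: R->5, L=1; G->plug->G->R->E->L->A->refl->B->L'->D->R'->H->plug->E

E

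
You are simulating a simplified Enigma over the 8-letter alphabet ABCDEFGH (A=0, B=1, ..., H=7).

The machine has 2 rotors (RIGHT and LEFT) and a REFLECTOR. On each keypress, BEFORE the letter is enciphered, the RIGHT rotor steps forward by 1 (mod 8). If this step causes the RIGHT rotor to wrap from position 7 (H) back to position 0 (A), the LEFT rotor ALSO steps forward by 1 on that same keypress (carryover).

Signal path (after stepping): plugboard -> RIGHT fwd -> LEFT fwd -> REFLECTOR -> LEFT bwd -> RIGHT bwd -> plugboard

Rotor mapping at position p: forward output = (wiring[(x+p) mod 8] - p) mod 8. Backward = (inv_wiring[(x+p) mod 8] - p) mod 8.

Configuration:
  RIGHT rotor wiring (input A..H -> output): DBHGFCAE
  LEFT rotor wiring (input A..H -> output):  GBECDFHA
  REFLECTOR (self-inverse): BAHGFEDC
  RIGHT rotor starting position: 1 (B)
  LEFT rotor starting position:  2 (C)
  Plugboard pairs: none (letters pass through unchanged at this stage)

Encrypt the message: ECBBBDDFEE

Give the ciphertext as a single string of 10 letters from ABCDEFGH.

Answer: BFCAHEEEAC

Derivation:
Char 1 ('E'): step: R->2, L=2; E->plug->E->R->G->L->E->refl->F->L'->E->R'->B->plug->B
Char 2 ('C'): step: R->3, L=2; C->plug->C->R->H->L->H->refl->C->L'->A->R'->F->plug->F
Char 3 ('B'): step: R->4, L=2; B->plug->B->R->G->L->E->refl->F->L'->E->R'->C->plug->C
Char 4 ('B'): step: R->5, L=2; B->plug->B->R->D->L->D->refl->G->L'->F->R'->A->plug->A
Char 5 ('B'): step: R->6, L=2; B->plug->B->R->G->L->E->refl->F->L'->E->R'->H->plug->H
Char 6 ('D'): step: R->7, L=2; D->plug->D->R->A->L->C->refl->H->L'->H->R'->E->plug->E
Char 7 ('D'): step: R->0, L->3 (L advanced); D->plug->D->R->G->L->G->refl->D->L'->F->R'->E->plug->E
Char 8 ('F'): step: R->1, L=3; F->plug->F->R->H->L->B->refl->A->L'->B->R'->E->plug->E
Char 9 ('E'): step: R->2, L=3; E->plug->E->R->G->L->G->refl->D->L'->F->R'->A->plug->A
Char 10 ('E'): step: R->3, L=3; E->plug->E->R->B->L->A->refl->B->L'->H->R'->C->plug->C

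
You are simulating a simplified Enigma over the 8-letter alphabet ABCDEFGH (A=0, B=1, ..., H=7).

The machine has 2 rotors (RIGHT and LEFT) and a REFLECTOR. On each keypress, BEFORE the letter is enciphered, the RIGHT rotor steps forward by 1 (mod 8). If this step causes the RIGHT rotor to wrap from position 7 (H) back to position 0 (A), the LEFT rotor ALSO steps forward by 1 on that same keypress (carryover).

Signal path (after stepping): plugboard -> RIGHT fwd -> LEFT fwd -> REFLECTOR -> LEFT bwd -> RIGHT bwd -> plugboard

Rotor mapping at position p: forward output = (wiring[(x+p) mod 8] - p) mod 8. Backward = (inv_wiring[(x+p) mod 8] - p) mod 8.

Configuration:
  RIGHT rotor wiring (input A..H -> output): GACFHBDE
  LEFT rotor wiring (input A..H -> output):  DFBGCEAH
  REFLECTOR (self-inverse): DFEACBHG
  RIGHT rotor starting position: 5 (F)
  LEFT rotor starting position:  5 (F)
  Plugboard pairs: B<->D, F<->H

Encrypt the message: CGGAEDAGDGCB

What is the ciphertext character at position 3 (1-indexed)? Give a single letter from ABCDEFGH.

Char 1 ('C'): step: R->6, L=5; C->plug->C->R->A->L->H->refl->G->L'->D->R'->H->plug->F
Char 2 ('G'): step: R->7, L=5; G->plug->G->R->C->L->C->refl->E->L'->F->R'->A->plug->A
Char 3 ('G'): step: R->0, L->6 (L advanced); G->plug->G->R->D->L->H->refl->G->L'->H->R'->E->plug->E

E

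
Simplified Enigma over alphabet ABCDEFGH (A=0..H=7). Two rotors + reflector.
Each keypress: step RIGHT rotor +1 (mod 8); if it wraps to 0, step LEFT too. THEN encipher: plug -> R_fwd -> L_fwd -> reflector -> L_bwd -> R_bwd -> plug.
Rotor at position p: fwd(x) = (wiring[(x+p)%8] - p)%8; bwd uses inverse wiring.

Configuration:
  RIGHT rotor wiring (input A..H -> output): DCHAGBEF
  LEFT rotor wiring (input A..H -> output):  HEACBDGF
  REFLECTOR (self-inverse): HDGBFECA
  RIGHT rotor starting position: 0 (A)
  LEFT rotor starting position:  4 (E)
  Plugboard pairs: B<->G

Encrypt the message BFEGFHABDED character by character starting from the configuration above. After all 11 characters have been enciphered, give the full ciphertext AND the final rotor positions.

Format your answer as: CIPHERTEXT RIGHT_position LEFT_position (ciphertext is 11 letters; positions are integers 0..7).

Char 1 ('B'): step: R->1, L=4; B->plug->G->R->E->L->D->refl->B->L'->D->R'->F->plug->F
Char 2 ('F'): step: R->2, L=4; F->plug->F->R->D->L->B->refl->D->L'->E->R'->C->plug->C
Char 3 ('E'): step: R->3, L=4; E->plug->E->R->C->L->C->refl->G->L'->H->R'->G->plug->B
Char 4 ('G'): step: R->4, L=4; G->plug->B->R->F->L->A->refl->H->L'->B->R'->D->plug->D
Char 5 ('F'): step: R->5, L=4; F->plug->F->R->C->L->C->refl->G->L'->H->R'->B->plug->G
Char 6 ('H'): step: R->6, L=4; H->plug->H->R->D->L->B->refl->D->L'->E->R'->D->plug->D
Char 7 ('A'): step: R->7, L=4; A->plug->A->R->G->L->E->refl->F->L'->A->R'->D->plug->D
Char 8 ('B'): step: R->0, L->5 (L advanced); B->plug->G->R->E->L->H->refl->A->L'->C->R'->B->plug->G
Char 9 ('D'): step: R->1, L=5; D->plug->D->R->F->L->D->refl->B->L'->B->R'->A->plug->A
Char 10 ('E'): step: R->2, L=5; E->plug->E->R->C->L->A->refl->H->L'->E->R'->C->plug->C
Char 11 ('D'): step: R->3, L=5; D->plug->D->R->B->L->B->refl->D->L'->F->R'->A->plug->A
Final: ciphertext=FCBDGDDGACA, RIGHT=3, LEFT=5

Answer: FCBDGDDGACA 3 5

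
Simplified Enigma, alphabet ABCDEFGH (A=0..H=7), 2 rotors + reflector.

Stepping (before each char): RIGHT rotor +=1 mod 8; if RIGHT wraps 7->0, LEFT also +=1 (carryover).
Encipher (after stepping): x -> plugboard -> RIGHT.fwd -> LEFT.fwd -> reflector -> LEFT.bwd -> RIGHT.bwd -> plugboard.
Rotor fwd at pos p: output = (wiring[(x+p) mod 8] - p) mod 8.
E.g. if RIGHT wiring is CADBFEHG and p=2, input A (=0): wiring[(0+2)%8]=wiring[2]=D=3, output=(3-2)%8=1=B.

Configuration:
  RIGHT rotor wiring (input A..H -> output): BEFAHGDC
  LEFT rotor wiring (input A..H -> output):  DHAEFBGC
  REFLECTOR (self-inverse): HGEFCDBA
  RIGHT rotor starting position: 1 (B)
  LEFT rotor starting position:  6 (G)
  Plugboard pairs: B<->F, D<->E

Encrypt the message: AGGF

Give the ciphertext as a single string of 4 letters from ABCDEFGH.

Answer: CFHB

Derivation:
Char 1 ('A'): step: R->2, L=6; A->plug->A->R->D->L->B->refl->G->L'->F->R'->C->plug->C
Char 2 ('G'): step: R->3, L=6; G->plug->G->R->B->L->E->refl->C->L'->E->R'->B->plug->F
Char 3 ('G'): step: R->4, L=6; G->plug->G->R->B->L->E->refl->C->L'->E->R'->H->plug->H
Char 4 ('F'): step: R->5, L=6; F->plug->B->R->G->L->H->refl->A->L'->A->R'->F->plug->B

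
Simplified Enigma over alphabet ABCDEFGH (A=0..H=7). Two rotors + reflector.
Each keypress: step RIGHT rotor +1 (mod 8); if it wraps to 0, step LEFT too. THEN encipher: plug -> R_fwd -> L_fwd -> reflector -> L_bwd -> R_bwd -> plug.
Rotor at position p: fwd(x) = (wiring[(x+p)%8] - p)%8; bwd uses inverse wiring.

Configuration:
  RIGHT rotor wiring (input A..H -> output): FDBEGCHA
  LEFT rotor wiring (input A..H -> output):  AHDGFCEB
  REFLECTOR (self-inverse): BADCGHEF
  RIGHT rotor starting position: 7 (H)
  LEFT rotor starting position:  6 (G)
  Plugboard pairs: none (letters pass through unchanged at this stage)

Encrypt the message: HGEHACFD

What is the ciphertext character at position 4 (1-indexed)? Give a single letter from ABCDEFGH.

Char 1 ('H'): step: R->0, L->7 (L advanced); H->plug->H->R->A->L->C->refl->D->L'->G->R'->E->plug->E
Char 2 ('G'): step: R->1, L=7; G->plug->G->R->H->L->F->refl->H->L'->E->R'->H->plug->H
Char 3 ('E'): step: R->2, L=7; E->plug->E->R->F->L->G->refl->E->L'->D->R'->G->plug->G
Char 4 ('H'): step: R->3, L=7; H->plug->H->R->G->L->D->refl->C->L'->A->R'->G->plug->G

G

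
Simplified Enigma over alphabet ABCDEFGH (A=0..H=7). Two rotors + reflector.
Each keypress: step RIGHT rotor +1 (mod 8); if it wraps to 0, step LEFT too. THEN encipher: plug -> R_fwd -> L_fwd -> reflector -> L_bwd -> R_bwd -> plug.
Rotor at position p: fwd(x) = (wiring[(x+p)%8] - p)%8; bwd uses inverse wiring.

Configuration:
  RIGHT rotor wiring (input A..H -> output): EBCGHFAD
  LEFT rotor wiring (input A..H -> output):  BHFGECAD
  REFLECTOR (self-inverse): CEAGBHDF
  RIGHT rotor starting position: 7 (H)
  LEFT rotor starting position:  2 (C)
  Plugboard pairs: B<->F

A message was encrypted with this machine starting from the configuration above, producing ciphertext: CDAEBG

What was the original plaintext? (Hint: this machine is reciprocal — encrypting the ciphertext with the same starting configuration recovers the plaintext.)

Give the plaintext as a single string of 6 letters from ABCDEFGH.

Char 1 ('C'): step: R->0, L->3 (L advanced); C->plug->C->R->C->L->H->refl->F->L'->D->R'->H->plug->H
Char 2 ('D'): step: R->1, L=3; D->plug->D->R->G->L->E->refl->B->L'->B->R'->B->plug->F
Char 3 ('A'): step: R->2, L=3; A->plug->A->R->A->L->D->refl->G->L'->F->R'->C->plug->C
Char 4 ('E'): step: R->3, L=3; E->plug->E->R->A->L->D->refl->G->L'->F->R'->D->plug->D
Char 5 ('B'): step: R->4, L=3; B->plug->F->R->F->L->G->refl->D->L'->A->R'->E->plug->E
Char 6 ('G'): step: R->5, L=3; G->plug->G->R->B->L->B->refl->E->L'->G->R'->C->plug->C

Answer: HFCDEC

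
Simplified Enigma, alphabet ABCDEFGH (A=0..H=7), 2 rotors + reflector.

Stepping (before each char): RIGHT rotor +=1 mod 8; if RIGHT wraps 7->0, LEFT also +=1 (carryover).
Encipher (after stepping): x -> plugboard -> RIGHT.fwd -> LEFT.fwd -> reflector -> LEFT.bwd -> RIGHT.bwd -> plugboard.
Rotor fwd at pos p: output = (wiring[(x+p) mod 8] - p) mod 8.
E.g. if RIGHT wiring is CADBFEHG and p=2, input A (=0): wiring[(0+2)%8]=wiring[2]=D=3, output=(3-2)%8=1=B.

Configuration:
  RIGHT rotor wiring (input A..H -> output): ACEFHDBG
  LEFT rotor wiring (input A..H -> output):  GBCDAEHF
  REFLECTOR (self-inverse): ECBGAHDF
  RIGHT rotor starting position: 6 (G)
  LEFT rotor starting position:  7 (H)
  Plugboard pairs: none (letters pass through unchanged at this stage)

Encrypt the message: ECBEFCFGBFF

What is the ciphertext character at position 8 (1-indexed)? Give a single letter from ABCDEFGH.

Char 1 ('E'): step: R->7, L=7; E->plug->E->R->G->L->F->refl->H->L'->B->R'->B->plug->B
Char 2 ('C'): step: R->0, L->0 (L advanced); C->plug->C->R->E->L->A->refl->E->L'->F->R'->D->plug->D
Char 3 ('B'): step: R->1, L=0; B->plug->B->R->D->L->D->refl->G->L'->A->R'->F->plug->F
Char 4 ('E'): step: R->2, L=0; E->plug->E->R->H->L->F->refl->H->L'->G->R'->G->plug->G
Char 5 ('F'): step: R->3, L=0; F->plug->F->R->F->L->E->refl->A->L'->E->R'->B->plug->B
Char 6 ('C'): step: R->4, L=0; C->plug->C->R->F->L->E->refl->A->L'->E->R'->E->plug->E
Char 7 ('F'): step: R->5, L=0; F->plug->F->R->H->L->F->refl->H->L'->G->R'->A->plug->A
Char 8 ('G'): step: R->6, L=0; G->plug->G->R->B->L->B->refl->C->L'->C->R'->C->plug->C

C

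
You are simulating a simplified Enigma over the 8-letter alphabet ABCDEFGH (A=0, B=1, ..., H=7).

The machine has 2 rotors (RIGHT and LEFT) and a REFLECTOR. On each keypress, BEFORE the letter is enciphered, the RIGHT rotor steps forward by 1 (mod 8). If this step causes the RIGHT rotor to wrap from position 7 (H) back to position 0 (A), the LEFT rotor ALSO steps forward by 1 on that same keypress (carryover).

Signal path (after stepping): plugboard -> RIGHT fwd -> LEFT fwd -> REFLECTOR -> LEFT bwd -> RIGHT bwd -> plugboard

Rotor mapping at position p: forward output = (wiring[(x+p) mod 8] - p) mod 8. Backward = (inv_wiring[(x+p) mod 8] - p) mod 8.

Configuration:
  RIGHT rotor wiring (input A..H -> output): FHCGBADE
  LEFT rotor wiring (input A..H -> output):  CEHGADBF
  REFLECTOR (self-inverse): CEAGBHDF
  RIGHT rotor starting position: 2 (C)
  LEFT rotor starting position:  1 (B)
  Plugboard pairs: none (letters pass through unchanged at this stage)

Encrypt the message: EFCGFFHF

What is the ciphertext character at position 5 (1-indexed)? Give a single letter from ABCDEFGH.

Char 1 ('E'): step: R->3, L=1; E->plug->E->R->B->L->G->refl->D->L'->A->R'->D->plug->D
Char 2 ('F'): step: R->4, L=1; F->plug->F->R->D->L->H->refl->F->L'->C->R'->H->plug->H
Char 3 ('C'): step: R->5, L=1; C->plug->C->R->H->L->B->refl->E->L'->G->R'->B->plug->B
Char 4 ('G'): step: R->6, L=1; G->plug->G->R->D->L->H->refl->F->L'->C->R'->H->plug->H
Char 5 ('F'): step: R->7, L=1; F->plug->F->R->C->L->F->refl->H->L'->D->R'->D->plug->D

D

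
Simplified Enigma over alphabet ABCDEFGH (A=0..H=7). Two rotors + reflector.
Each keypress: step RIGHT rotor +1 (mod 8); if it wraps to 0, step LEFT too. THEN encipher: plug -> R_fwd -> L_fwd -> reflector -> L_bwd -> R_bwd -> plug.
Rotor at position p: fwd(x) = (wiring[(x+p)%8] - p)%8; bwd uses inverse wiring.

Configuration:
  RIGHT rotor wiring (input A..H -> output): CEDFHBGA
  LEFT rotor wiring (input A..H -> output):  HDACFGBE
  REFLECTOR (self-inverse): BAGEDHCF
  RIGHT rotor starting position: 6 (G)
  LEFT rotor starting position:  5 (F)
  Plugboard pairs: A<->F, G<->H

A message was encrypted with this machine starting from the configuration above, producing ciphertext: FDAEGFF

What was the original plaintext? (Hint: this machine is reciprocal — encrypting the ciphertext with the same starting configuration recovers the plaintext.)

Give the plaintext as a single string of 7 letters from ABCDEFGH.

Answer: CGEFEEB

Derivation:
Char 1 ('F'): step: R->7, L=5; F->plug->A->R->B->L->E->refl->D->L'->F->R'->C->plug->C
Char 2 ('D'): step: R->0, L->6 (L advanced); D->plug->D->R->F->L->E->refl->D->L'->A->R'->H->plug->G
Char 3 ('A'): step: R->1, L=6; A->plug->F->R->F->L->E->refl->D->L'->A->R'->E->plug->E
Char 4 ('E'): step: R->2, L=6; E->plug->E->R->E->L->C->refl->G->L'->B->R'->A->plug->F
Char 5 ('G'): step: R->3, L=6; G->plug->H->R->A->L->D->refl->E->L'->F->R'->E->plug->E
Char 6 ('F'): step: R->4, L=6; F->plug->A->R->D->L->F->refl->H->L'->G->R'->E->plug->E
Char 7 ('F'): step: R->5, L=6; F->plug->A->R->E->L->C->refl->G->L'->B->R'->B->plug->B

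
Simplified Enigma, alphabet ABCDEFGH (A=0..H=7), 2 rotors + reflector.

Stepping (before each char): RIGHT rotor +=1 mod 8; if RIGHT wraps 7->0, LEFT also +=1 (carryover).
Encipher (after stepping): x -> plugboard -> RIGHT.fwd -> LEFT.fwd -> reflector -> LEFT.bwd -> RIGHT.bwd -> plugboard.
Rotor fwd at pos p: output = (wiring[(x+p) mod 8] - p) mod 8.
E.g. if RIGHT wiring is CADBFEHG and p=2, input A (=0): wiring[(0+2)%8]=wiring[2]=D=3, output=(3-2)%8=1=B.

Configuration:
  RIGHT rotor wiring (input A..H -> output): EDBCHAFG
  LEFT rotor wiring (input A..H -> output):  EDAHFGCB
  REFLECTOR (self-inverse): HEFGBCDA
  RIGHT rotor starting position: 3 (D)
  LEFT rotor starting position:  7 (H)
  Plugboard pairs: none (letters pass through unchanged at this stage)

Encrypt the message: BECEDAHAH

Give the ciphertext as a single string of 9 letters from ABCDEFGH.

Answer: HFFDBHCGB

Derivation:
Char 1 ('B'): step: R->4, L=7; B->plug->B->R->E->L->A->refl->H->L'->G->R'->H->plug->H
Char 2 ('E'): step: R->5, L=7; E->plug->E->R->G->L->H->refl->A->L'->E->R'->F->plug->F
Char 3 ('C'): step: R->6, L=7; C->plug->C->R->G->L->H->refl->A->L'->E->R'->F->plug->F
Char 4 ('E'): step: R->7, L=7; E->plug->E->R->D->L->B->refl->E->L'->C->R'->D->plug->D
Char 5 ('D'): step: R->0, L->0 (L advanced); D->plug->D->R->C->L->A->refl->H->L'->D->R'->B->plug->B
Char 6 ('A'): step: R->1, L=0; A->plug->A->R->C->L->A->refl->H->L'->D->R'->H->plug->H
Char 7 ('H'): step: R->2, L=0; H->plug->H->R->B->L->D->refl->G->L'->F->R'->C->plug->C
Char 8 ('A'): step: R->3, L=0; A->plug->A->R->H->L->B->refl->E->L'->A->R'->G->plug->G
Char 9 ('H'): step: R->4, L=0; H->plug->H->R->G->L->C->refl->F->L'->E->R'->B->plug->B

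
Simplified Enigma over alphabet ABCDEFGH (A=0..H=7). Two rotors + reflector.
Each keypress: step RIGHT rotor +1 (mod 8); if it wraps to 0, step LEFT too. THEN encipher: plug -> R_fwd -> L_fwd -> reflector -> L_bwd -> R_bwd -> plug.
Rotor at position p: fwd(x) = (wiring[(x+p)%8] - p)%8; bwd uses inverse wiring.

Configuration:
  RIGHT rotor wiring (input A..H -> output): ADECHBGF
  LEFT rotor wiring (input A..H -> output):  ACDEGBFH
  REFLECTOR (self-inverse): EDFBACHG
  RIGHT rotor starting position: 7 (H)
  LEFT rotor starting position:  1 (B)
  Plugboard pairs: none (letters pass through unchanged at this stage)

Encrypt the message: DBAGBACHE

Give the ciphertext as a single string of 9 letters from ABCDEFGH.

Answer: EDDBDCBGC

Derivation:
Char 1 ('D'): step: R->0, L->2 (L advanced); D->plug->D->R->C->L->E->refl->A->L'->H->R'->E->plug->E
Char 2 ('B'): step: R->1, L=2; B->plug->B->R->D->L->H->refl->G->L'->G->R'->D->plug->D
Char 3 ('A'): step: R->2, L=2; A->plug->A->R->C->L->E->refl->A->L'->H->R'->D->plug->D
Char 4 ('G'): step: R->3, L=2; G->plug->G->R->A->L->B->refl->D->L'->E->R'->B->plug->B
Char 5 ('B'): step: R->4, L=2; B->plug->B->R->F->L->F->refl->C->L'->B->R'->D->plug->D
Char 6 ('A'): step: R->5, L=2; A->plug->A->R->E->L->D->refl->B->L'->A->R'->C->plug->C
Char 7 ('C'): step: R->6, L=2; C->plug->C->R->C->L->E->refl->A->L'->H->R'->B->plug->B
Char 8 ('H'): step: R->7, L=2; H->plug->H->R->H->L->A->refl->E->L'->C->R'->G->plug->G
Char 9 ('E'): step: R->0, L->3 (L advanced); E->plug->E->R->H->L->A->refl->E->L'->E->R'->C->plug->C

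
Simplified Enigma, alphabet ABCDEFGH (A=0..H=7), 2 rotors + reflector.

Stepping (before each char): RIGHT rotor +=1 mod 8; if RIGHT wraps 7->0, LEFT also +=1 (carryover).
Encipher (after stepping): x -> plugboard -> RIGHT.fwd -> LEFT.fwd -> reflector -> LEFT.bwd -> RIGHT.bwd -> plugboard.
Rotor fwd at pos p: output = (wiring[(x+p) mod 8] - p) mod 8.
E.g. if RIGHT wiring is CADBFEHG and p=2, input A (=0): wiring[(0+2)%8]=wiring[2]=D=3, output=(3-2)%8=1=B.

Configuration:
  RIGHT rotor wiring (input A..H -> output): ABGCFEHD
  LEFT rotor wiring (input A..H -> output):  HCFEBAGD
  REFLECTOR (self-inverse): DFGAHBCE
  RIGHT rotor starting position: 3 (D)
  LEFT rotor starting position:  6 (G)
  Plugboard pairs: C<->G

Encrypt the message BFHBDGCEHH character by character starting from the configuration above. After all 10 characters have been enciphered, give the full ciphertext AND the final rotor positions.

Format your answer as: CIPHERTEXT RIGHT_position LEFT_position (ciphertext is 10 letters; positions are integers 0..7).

Answer: HBEGBCAAEA 5 7

Derivation:
Char 1 ('B'): step: R->4, L=6; B->plug->B->R->A->L->A->refl->D->L'->G->R'->H->plug->H
Char 2 ('F'): step: R->5, L=6; F->plug->F->R->B->L->F->refl->B->L'->C->R'->B->plug->B
Char 3 ('H'): step: R->6, L=6; H->plug->H->R->G->L->D->refl->A->L'->A->R'->E->plug->E
Char 4 ('B'): step: R->7, L=6; B->plug->B->R->B->L->F->refl->B->L'->C->R'->C->plug->G
Char 5 ('D'): step: R->0, L->7 (L advanced); D->plug->D->R->C->L->D->refl->A->L'->B->R'->B->plug->B
Char 6 ('G'): step: R->1, L=7; G->plug->C->R->B->L->A->refl->D->L'->C->R'->G->plug->C
Char 7 ('C'): step: R->2, L=7; C->plug->G->R->G->L->B->refl->F->L'->E->R'->A->plug->A
Char 8 ('E'): step: R->3, L=7; E->plug->E->R->A->L->E->refl->H->L'->H->R'->A->plug->A
Char 9 ('H'): step: R->4, L=7; H->plug->H->R->G->L->B->refl->F->L'->E->R'->E->plug->E
Char 10 ('H'): step: R->5, L=7; H->plug->H->R->A->L->E->refl->H->L'->H->R'->A->plug->A
Final: ciphertext=HBEGBCAAEA, RIGHT=5, LEFT=7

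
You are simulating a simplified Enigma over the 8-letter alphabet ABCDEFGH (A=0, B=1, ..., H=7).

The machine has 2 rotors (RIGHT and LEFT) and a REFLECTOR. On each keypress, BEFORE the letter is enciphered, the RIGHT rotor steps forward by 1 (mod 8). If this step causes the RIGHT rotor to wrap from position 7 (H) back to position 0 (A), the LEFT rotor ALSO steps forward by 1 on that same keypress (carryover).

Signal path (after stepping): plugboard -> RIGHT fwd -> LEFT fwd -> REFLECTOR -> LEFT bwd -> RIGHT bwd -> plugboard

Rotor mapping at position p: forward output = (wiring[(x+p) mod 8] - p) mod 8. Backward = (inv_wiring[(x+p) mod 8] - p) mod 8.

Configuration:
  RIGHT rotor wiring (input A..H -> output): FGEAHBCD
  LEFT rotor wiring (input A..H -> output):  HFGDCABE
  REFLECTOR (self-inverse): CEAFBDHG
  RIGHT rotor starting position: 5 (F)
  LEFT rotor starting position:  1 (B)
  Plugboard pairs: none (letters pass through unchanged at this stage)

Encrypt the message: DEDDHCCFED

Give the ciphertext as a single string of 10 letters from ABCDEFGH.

Char 1 ('D'): step: R->6, L=1; D->plug->D->R->A->L->E->refl->B->L'->D->R'->H->plug->H
Char 2 ('E'): step: R->7, L=1; E->plug->E->R->B->L->F->refl->D->L'->G->R'->B->plug->B
Char 3 ('D'): step: R->0, L->2 (L advanced); D->plug->D->R->A->L->E->refl->B->L'->B->R'->F->plug->F
Char 4 ('D'): step: R->1, L=2; D->plug->D->R->G->L->F->refl->D->L'->H->R'->C->plug->C
Char 5 ('H'): step: R->2, L=2; H->plug->H->R->E->L->H->refl->G->L'->D->R'->G->plug->G
Char 6 ('C'): step: R->3, L=2; C->plug->C->R->G->L->F->refl->D->L'->H->R'->D->plug->D
Char 7 ('C'): step: R->4, L=2; C->plug->C->R->G->L->F->refl->D->L'->H->R'->D->plug->D
Char 8 ('F'): step: R->5, L=2; F->plug->F->R->H->L->D->refl->F->L'->G->R'->C->plug->C
Char 9 ('E'): step: R->6, L=2; E->plug->E->R->G->L->F->refl->D->L'->H->R'->C->plug->C
Char 10 ('D'): step: R->7, L=2; D->plug->D->R->F->L->C->refl->A->L'->C->R'->G->plug->G

Answer: HBFCGDDCCG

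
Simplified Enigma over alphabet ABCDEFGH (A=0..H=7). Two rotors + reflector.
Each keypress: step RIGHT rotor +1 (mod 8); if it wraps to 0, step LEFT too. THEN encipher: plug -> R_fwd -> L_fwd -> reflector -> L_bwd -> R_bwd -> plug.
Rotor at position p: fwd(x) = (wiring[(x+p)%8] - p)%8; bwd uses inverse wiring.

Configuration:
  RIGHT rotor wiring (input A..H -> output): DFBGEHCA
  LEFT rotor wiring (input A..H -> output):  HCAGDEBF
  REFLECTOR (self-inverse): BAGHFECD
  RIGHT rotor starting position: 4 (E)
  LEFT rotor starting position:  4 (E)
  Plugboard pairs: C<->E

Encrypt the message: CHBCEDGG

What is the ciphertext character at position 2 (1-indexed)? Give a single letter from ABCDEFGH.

Char 1 ('C'): step: R->5, L=4; C->plug->E->R->A->L->H->refl->D->L'->E->R'->F->plug->F
Char 2 ('H'): step: R->6, L=4; H->plug->H->R->B->L->A->refl->B->L'->D->R'->E->plug->C

C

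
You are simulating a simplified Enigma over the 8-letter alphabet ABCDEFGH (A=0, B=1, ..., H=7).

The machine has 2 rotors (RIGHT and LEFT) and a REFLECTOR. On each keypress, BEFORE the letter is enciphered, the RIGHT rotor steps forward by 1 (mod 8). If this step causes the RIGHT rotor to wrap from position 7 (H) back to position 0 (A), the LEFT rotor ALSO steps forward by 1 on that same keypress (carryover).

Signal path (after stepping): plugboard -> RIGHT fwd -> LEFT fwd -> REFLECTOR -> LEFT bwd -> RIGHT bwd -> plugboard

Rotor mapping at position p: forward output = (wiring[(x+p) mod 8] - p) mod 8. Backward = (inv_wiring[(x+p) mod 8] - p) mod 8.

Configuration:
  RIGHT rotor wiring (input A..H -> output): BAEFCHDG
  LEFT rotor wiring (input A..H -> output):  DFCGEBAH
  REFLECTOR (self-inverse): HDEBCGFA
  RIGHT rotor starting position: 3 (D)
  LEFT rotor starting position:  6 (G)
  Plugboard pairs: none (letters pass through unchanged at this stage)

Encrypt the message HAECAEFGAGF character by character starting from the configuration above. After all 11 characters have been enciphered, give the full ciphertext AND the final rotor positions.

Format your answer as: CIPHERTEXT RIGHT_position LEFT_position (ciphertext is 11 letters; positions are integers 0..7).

Char 1 ('H'): step: R->4, L=6; H->plug->H->R->B->L->B->refl->D->L'->H->R'->C->plug->C
Char 2 ('A'): step: R->5, L=6; A->plug->A->R->C->L->F->refl->G->L'->G->R'->B->plug->B
Char 3 ('E'): step: R->6, L=6; E->plug->E->R->G->L->G->refl->F->L'->C->R'->D->plug->D
Char 4 ('C'): step: R->7, L=6; C->plug->C->R->B->L->B->refl->D->L'->H->R'->A->plug->A
Char 5 ('A'): step: R->0, L->7 (L advanced); A->plug->A->R->B->L->E->refl->C->L'->G->R'->H->plug->H
Char 6 ('E'): step: R->1, L=7; E->plug->E->R->G->L->C->refl->E->L'->B->R'->D->plug->D
Char 7 ('F'): step: R->2, L=7; F->plug->F->R->E->L->H->refl->A->L'->A->R'->C->plug->C
Char 8 ('G'): step: R->3, L=7; G->plug->G->R->F->L->F->refl->G->L'->C->R'->A->plug->A
Char 9 ('A'): step: R->4, L=7; A->plug->A->R->G->L->C->refl->E->L'->B->R'->H->plug->H
Char 10 ('G'): step: R->5, L=7; G->plug->G->R->A->L->A->refl->H->L'->E->R'->D->plug->D
Char 11 ('F'): step: R->6, L=7; F->plug->F->R->H->L->B->refl->D->L'->D->R'->C->plug->C
Final: ciphertext=CBDAHDCAHDC, RIGHT=6, LEFT=7

Answer: CBDAHDCAHDC 6 7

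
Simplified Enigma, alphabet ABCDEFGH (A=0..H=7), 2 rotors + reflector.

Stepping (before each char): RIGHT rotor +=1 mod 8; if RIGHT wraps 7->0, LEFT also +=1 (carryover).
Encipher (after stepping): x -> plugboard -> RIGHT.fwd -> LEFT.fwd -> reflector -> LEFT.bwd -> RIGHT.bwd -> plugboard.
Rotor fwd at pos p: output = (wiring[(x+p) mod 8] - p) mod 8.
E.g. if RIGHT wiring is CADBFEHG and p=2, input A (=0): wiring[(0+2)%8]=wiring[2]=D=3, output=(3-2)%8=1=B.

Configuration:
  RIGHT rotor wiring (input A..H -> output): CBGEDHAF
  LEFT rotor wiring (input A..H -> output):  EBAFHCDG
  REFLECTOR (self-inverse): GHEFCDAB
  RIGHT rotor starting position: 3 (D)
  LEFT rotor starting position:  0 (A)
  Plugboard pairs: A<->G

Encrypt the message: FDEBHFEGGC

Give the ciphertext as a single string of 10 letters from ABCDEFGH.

Answer: HCAGGEHCEB

Derivation:
Char 1 ('F'): step: R->4, L=0; F->plug->F->R->F->L->C->refl->E->L'->A->R'->H->plug->H
Char 2 ('D'): step: R->5, L=0; D->plug->D->R->F->L->C->refl->E->L'->A->R'->C->plug->C
Char 3 ('E'): step: R->6, L=0; E->plug->E->R->A->L->E->refl->C->L'->F->R'->G->plug->A
Char 4 ('B'): step: R->7, L=0; B->plug->B->R->D->L->F->refl->D->L'->G->R'->A->plug->G
Char 5 ('H'): step: R->0, L->1 (L advanced); H->plug->H->R->F->L->C->refl->E->L'->C->R'->A->plug->G
Char 6 ('F'): step: R->1, L=1; F->plug->F->R->H->L->D->refl->F->L'->G->R'->E->plug->E
Char 7 ('E'): step: R->2, L=1; E->plug->E->R->G->L->F->refl->D->L'->H->R'->H->plug->H
Char 8 ('G'): step: R->3, L=1; G->plug->A->R->B->L->H->refl->B->L'->E->R'->C->plug->C
Char 9 ('G'): step: R->4, L=1; G->plug->A->R->H->L->D->refl->F->L'->G->R'->E->plug->E
Char 10 ('C'): step: R->5, L=1; C->plug->C->R->A->L->A->refl->G->L'->D->R'->B->plug->B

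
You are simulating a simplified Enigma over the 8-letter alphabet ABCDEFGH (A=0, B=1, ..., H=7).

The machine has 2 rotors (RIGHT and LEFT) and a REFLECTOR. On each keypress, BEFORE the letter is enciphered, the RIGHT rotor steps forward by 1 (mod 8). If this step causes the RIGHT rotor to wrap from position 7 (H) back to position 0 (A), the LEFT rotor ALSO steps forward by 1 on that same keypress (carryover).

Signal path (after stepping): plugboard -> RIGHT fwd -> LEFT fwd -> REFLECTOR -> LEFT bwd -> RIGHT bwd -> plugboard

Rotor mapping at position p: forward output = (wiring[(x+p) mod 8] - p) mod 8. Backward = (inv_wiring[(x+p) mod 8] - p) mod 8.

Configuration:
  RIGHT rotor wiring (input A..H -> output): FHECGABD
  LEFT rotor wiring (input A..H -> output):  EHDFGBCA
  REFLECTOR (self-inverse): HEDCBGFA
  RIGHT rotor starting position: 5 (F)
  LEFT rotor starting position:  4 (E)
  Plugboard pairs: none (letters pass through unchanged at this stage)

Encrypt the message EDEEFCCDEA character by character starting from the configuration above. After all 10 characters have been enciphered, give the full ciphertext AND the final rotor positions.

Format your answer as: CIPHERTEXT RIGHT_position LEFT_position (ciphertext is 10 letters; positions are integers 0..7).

Char 1 ('E'): step: R->6, L=4; E->plug->E->R->G->L->H->refl->A->L'->E->R'->F->plug->F
Char 2 ('D'): step: R->7, L=4; D->plug->D->R->F->L->D->refl->C->L'->A->R'->C->plug->C
Char 3 ('E'): step: R->0, L->5 (L advanced); E->plug->E->R->G->L->A->refl->H->L'->D->R'->H->plug->H
Char 4 ('E'): step: R->1, L=5; E->plug->E->R->H->L->B->refl->E->L'->A->R'->F->plug->F
Char 5 ('F'): step: R->2, L=5; F->plug->F->R->B->L->F->refl->G->L'->F->R'->H->plug->H
Char 6 ('C'): step: R->3, L=5; C->plug->C->R->F->L->G->refl->F->L'->B->R'->H->plug->H
Char 7 ('C'): step: R->4, L=5; C->plug->C->R->F->L->G->refl->F->L'->B->R'->E->plug->E
Char 8 ('D'): step: R->5, L=5; D->plug->D->R->A->L->E->refl->B->L'->H->R'->F->plug->F
Char 9 ('E'): step: R->6, L=5; E->plug->E->R->G->L->A->refl->H->L'->D->R'->A->plug->A
Char 10 ('A'): step: R->7, L=5; A->plug->A->R->E->L->C->refl->D->L'->C->R'->H->plug->H
Final: ciphertext=FCHFHHEFAH, RIGHT=7, LEFT=5

Answer: FCHFHHEFAH 7 5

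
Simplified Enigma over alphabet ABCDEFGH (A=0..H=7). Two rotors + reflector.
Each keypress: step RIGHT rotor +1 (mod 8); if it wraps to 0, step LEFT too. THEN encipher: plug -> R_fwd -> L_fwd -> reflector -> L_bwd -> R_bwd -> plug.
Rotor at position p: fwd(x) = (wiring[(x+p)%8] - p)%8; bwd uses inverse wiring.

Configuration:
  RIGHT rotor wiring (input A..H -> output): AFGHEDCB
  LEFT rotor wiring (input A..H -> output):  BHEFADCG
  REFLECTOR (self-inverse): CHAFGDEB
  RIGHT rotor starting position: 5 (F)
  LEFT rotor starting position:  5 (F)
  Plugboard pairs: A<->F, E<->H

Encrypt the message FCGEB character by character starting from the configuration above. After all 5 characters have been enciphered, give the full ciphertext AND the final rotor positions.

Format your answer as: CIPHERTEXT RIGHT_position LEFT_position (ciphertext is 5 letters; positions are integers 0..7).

Char 1 ('F'): step: R->6, L=5; F->plug->A->R->E->L->C->refl->A->L'->G->R'->G->plug->G
Char 2 ('C'): step: R->7, L=5; C->plug->C->R->G->L->A->refl->C->L'->E->R'->G->plug->G
Char 3 ('G'): step: R->0, L->6 (L advanced); G->plug->G->R->C->L->D->refl->F->L'->H->R'->D->plug->D
Char 4 ('E'): step: R->1, L=6; E->plug->H->R->H->L->F->refl->D->L'->C->R'->E->plug->H
Char 5 ('B'): step: R->2, L=6; B->plug->B->R->F->L->H->refl->B->L'->D->R'->H->plug->E
Final: ciphertext=GGDHE, RIGHT=2, LEFT=6

Answer: GGDHE 2 6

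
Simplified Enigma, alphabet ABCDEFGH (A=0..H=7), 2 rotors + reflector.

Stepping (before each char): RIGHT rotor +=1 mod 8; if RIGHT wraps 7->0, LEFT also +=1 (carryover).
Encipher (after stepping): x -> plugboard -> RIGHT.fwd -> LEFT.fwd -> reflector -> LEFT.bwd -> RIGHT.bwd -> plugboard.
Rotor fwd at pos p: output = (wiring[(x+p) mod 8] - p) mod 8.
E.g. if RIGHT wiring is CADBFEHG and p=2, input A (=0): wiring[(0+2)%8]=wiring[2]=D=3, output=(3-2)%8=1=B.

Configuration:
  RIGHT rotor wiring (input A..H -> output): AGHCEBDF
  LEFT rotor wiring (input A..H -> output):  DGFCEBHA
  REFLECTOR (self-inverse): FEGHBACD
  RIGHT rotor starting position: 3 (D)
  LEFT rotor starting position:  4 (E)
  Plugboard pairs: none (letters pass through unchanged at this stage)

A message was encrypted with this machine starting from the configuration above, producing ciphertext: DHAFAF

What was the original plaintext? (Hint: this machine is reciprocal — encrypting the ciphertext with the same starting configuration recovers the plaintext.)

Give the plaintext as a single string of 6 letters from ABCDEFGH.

Char 1 ('D'): step: R->4, L=4; D->plug->D->R->B->L->F->refl->A->L'->A->R'->A->plug->A
Char 2 ('H'): step: R->5, L=4; H->plug->H->R->H->L->G->refl->C->L'->F->R'->G->plug->G
Char 3 ('A'): step: R->6, L=4; A->plug->A->R->F->L->C->refl->G->L'->H->R'->B->plug->B
Char 4 ('F'): step: R->7, L=4; F->plug->F->R->F->L->C->refl->G->L'->H->R'->C->plug->C
Char 5 ('A'): step: R->0, L->5 (L advanced); A->plug->A->R->A->L->E->refl->B->L'->E->R'->E->plug->E
Char 6 ('F'): step: R->1, L=5; F->plug->F->R->C->L->D->refl->H->L'->H->R'->H->plug->H

Answer: AGBCEH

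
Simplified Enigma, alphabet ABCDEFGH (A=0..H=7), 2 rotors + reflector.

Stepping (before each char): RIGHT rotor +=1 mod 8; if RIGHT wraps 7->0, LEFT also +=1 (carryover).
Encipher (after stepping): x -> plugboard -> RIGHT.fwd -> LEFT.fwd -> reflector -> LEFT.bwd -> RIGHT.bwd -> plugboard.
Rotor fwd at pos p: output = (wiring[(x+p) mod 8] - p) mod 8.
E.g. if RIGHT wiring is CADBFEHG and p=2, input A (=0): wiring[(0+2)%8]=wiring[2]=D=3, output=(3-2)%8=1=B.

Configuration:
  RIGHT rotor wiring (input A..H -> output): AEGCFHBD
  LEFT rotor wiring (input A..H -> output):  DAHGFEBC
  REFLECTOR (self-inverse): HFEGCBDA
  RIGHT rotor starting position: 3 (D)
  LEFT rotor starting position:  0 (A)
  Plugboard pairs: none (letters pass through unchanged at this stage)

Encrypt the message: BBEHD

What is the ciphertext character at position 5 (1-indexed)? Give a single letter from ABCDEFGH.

Char 1 ('B'): step: R->4, L=0; B->plug->B->R->D->L->G->refl->D->L'->A->R'->F->plug->F
Char 2 ('B'): step: R->5, L=0; B->plug->B->R->E->L->F->refl->B->L'->G->R'->C->plug->C
Char 3 ('E'): step: R->6, L=0; E->plug->E->R->A->L->D->refl->G->L'->D->R'->A->plug->A
Char 4 ('H'): step: R->7, L=0; H->plug->H->R->C->L->H->refl->A->L'->B->R'->B->plug->B
Char 5 ('D'): step: R->0, L->1 (L advanced); D->plug->D->R->C->L->F->refl->B->L'->G->R'->C->plug->C

C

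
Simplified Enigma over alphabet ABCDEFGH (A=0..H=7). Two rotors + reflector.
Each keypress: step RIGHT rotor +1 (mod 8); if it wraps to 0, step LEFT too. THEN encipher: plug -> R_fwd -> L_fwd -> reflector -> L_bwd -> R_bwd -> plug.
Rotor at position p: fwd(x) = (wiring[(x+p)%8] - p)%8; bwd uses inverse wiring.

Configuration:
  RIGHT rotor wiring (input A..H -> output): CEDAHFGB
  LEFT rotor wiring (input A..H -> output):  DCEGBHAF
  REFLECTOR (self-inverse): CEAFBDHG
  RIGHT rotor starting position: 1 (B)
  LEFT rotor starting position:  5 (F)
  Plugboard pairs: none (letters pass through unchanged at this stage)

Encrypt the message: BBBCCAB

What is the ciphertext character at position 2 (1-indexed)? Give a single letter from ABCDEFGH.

Char 1 ('B'): step: R->2, L=5; B->plug->B->R->G->L->B->refl->E->L'->H->R'->F->plug->F
Char 2 ('B'): step: R->3, L=5; B->plug->B->R->E->L->F->refl->D->L'->B->R'->G->plug->G

G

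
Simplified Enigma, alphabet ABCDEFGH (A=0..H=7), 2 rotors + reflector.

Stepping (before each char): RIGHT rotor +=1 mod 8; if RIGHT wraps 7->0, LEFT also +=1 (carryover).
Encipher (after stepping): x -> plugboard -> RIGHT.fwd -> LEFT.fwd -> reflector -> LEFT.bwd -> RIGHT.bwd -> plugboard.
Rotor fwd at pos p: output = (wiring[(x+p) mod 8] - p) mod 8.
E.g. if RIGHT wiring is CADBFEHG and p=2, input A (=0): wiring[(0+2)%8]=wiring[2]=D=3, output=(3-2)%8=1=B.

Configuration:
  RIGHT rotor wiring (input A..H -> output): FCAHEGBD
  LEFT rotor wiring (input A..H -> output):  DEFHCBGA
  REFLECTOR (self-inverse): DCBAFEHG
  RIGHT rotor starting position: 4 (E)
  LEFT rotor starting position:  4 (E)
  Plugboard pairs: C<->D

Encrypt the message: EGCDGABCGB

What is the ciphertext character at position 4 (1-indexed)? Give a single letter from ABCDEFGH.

Char 1 ('E'): step: R->5, L=4; E->plug->E->R->F->L->A->refl->D->L'->H->R'->H->plug->H
Char 2 ('G'): step: R->6, L=4; G->plug->G->R->G->L->B->refl->C->L'->C->R'->E->plug->E
Char 3 ('C'): step: R->7, L=4; C->plug->D->R->B->L->F->refl->E->L'->D->R'->C->plug->D
Char 4 ('D'): step: R->0, L->5 (L advanced); D->plug->C->R->A->L->E->refl->F->L'->H->R'->D->plug->C

C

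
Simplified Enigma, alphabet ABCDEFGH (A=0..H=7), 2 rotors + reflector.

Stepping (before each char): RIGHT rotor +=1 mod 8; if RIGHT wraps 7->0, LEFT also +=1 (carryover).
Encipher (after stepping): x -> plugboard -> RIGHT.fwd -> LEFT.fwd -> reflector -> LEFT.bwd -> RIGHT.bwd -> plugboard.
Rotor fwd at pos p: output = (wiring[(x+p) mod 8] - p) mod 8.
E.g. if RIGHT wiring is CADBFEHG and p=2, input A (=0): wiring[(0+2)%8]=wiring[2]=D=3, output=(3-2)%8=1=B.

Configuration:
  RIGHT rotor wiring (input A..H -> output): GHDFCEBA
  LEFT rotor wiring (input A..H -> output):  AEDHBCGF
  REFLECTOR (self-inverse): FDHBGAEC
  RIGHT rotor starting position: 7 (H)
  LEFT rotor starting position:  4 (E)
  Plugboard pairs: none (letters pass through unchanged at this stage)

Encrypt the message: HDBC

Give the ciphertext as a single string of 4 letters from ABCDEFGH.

Answer: EEAF

Derivation:
Char 1 ('H'): step: R->0, L->5 (L advanced); H->plug->H->R->A->L->F->refl->A->L'->C->R'->E->plug->E
Char 2 ('D'): step: R->1, L=5; D->plug->D->R->B->L->B->refl->D->L'->D->R'->E->plug->E
Char 3 ('B'): step: R->2, L=5; B->plug->B->R->D->L->D->refl->B->L'->B->R'->A->plug->A
Char 4 ('C'): step: R->3, L=5; C->plug->C->R->B->L->B->refl->D->L'->D->R'->F->plug->F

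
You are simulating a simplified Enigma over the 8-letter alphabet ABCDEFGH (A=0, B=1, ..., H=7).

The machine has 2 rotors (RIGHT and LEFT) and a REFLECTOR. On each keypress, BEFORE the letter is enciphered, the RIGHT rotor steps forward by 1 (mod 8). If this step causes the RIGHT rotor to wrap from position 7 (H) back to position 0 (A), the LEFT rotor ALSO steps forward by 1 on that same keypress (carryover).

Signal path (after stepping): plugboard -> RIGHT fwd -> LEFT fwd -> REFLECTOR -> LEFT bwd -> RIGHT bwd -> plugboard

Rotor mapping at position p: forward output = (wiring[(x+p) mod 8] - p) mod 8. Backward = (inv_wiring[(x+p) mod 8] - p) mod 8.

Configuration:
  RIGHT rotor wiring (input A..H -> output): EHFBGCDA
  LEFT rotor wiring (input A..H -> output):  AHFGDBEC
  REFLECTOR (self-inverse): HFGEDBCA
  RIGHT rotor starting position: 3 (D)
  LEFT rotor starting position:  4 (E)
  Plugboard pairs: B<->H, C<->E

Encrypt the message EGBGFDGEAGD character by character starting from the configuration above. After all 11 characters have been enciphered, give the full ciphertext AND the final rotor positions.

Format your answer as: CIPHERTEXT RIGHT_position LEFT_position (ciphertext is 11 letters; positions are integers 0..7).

Char 1 ('E'): step: R->4, L=4; E->plug->C->R->H->L->C->refl->G->L'->D->R'->F->plug->F
Char 2 ('G'): step: R->5, L=4; G->plug->G->R->E->L->E->refl->D->L'->F->R'->A->plug->A
Char 3 ('B'): step: R->6, L=4; B->plug->H->R->E->L->E->refl->D->L'->F->R'->A->plug->A
Char 4 ('G'): step: R->7, L=4; G->plug->G->R->D->L->G->refl->C->L'->H->R'->F->plug->F
Char 5 ('F'): step: R->0, L->5 (L advanced); F->plug->F->R->C->L->F->refl->B->L'->G->R'->E->plug->C
Char 6 ('D'): step: R->1, L=5; D->plug->D->R->F->L->A->refl->H->L'->B->R'->E->plug->C
Char 7 ('G'): step: R->2, L=5; G->plug->G->R->C->L->F->refl->B->L'->G->R'->F->plug->F
Char 8 ('E'): step: R->3, L=5; E->plug->C->R->H->L->G->refl->C->L'->E->R'->G->plug->G
Char 9 ('A'): step: R->4, L=5; A->plug->A->R->C->L->F->refl->B->L'->G->R'->B->plug->H
Char 10 ('G'): step: R->5, L=5; G->plug->G->R->E->L->C->refl->G->L'->H->R'->D->plug->D
Char 11 ('D'): step: R->6, L=5; D->plug->D->R->B->L->H->refl->A->L'->F->R'->A->plug->A
Final: ciphertext=FAAFCCFGHDA, RIGHT=6, LEFT=5

Answer: FAAFCCFGHDA 6 5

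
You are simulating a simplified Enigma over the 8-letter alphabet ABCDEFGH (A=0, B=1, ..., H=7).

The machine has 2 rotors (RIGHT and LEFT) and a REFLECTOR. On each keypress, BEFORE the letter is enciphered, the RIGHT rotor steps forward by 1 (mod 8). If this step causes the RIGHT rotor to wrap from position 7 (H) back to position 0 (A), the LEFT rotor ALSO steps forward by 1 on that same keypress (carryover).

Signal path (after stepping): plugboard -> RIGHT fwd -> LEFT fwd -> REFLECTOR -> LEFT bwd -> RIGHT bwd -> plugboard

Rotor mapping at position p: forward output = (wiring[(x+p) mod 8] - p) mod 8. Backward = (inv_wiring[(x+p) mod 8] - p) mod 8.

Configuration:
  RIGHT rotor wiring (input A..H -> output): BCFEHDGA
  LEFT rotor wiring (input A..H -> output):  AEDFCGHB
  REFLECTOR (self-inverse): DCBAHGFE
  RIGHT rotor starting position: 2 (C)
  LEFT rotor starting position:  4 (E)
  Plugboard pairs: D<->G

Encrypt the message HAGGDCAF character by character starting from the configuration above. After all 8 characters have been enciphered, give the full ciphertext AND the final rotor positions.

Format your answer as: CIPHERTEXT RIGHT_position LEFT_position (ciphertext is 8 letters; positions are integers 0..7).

Char 1 ('H'): step: R->3, L=4; H->plug->H->R->C->L->D->refl->A->L'->F->R'->E->plug->E
Char 2 ('A'): step: R->4, L=4; A->plug->A->R->D->L->F->refl->G->L'->A->R'->H->plug->H
Char 3 ('G'): step: R->5, L=4; G->plug->D->R->E->L->E->refl->H->L'->G->R'->A->plug->A
Char 4 ('G'): step: R->6, L=4; G->plug->D->R->E->L->E->refl->H->L'->G->R'->F->plug->F
Char 5 ('D'): step: R->7, L=4; D->plug->G->R->E->L->E->refl->H->L'->G->R'->D->plug->G
Char 6 ('C'): step: R->0, L->5 (L advanced); C->plug->C->R->F->L->G->refl->F->L'->H->R'->E->plug->E
Char 7 ('A'): step: R->1, L=5; A->plug->A->R->B->L->C->refl->B->L'->A->R'->H->plug->H
Char 8 ('F'): step: R->2, L=5; F->plug->F->R->G->L->A->refl->D->L'->D->R'->A->plug->A
Final: ciphertext=EHAFGEHA, RIGHT=2, LEFT=5

Answer: EHAFGEHA 2 5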